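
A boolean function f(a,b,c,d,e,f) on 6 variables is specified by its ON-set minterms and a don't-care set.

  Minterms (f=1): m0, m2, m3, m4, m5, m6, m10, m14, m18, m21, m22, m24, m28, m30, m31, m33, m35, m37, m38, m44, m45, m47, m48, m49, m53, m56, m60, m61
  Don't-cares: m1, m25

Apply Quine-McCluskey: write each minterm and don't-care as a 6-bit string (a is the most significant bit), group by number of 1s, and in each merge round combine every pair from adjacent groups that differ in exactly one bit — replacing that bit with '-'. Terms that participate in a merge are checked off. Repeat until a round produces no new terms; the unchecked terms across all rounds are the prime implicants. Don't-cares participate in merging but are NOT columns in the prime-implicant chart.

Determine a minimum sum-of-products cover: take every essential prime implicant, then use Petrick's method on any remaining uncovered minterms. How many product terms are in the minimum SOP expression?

11

size-2^0 implicants → 000000(✓)  000001(✓)  000010(✓)  000011(✓)  000100(✓)  000101(✓)  000110(✓)  001010(✓)  001110(✓)  010010(✓)  010101(✓)  010110(✓)  011000(✓)  011001(✓)  011100(✓)  011110(✓)  011111(✓)  100001(✓)  100011(✓)  100101(✓)  100110(✓)  101100(✓)  101101(✓)  101111(✓)  110000(✓)  110001(✓)  110101(✓)  111000(✓)  111100(✓)  111101(✓)
size-2^1 implicants → -00001(✓)  -00011(✓)  -00101(✓)  -00110  -10101(✓)  -11000(✓)  -11100(✓)  0-0010(✓)  0-0101(✓)  0-0110(✓)  0-1110(✓)  00-010(✓)  00-110(✓)  000-00(✓)  000-01(✓)  000-10(✓)  0000-0(✓)  0000-1(✓)  00000-(✓)  00001-(✓)  0001-0(✓)  00010-(✓)  001-10(✓)  01-110(✓)  010-10(✓)  011-00(✓)  01100-  0111-0  01111-  1-0001(✓)  1-0101(✓)  1-1100(✓)  1-1101(✓)  10-101(✓)  100-01(✓)  1000-1(✓)  1011-1  10110-(✓)  11-000  11-101(✓)  110-01(✓)  11000-  111-00(✓)  11110-(✓)
size-2^2 implicants → --0101  -00-01  -000-1  -11-00  0--110  0-0-10  00--10  000--0  000-0-  0000--  1--101  1-0-01  1-110-
Unchecked terms (primes): --0101, -00-01, -000-1, -00110, -11-00, 0--110, 0-0-10, 00--10, 000--0, 000-0-, 0000--, 01100-, 0111-0, 01111-, 1--101, 1-0-01, 1-110-, 1011-1, 11-000, 11000-
Minterm coverage:
  m0 ⊆ 000--0,000-0-,0000--
  m2 ⊆ 0-0-10,00--10,000--0,0000--
  m3 ⊆ -000-1,0000--
  m4 ⊆ 000--0,000-0-
  m5 ⊆ --0101,-00-01,000-0-
  m6 ⊆ -00110,0--110,0-0-10,00--10,000--0
  m10 ⊆ 00--10 [E]
  m14 ⊆ 0--110,00--10
  m18 ⊆ 0-0-10 [E]
  m21 ⊆ --0101 [E]
  m22 ⊆ 0--110,0-0-10
  m24 ⊆ -11-00,01100-
  m28 ⊆ -11-00,0111-0
  m30 ⊆ 0--110,0111-0,01111-
  m31 ⊆ 01111- [E]
  m33 ⊆ -00-01,-000-1,1-0-01
  m35 ⊆ -000-1 [E]
  m37 ⊆ --0101,-00-01,1--101,1-0-01
  m38 ⊆ -00110 [E]
  m44 ⊆ 1-110- [E]
  m45 ⊆ 1--101,1-110-,1011-1
  m47 ⊆ 1011-1 [E]
  m48 ⊆ 11-000,11000-
  m49 ⊆ 1-0-01,11000-
  m53 ⊆ --0101,1--101,1-0-01
  m56 ⊆ -11-00,11-000
  m60 ⊆ -11-00,1-110-
  m61 ⊆ 1--101,1-110-
E = {--0101, -000-1, -00110, 0-0-10, 00--10, 01111-, 1-110-, 1011-1}
Petrick residual → -11-00, 000--0, 11000-
Cover = c'de'f + b'c'd'f + b'c'def' + bce'f' + a'c'ef' + a'b'ef' + a'b'c'f' + a'bcde + acde' + ab'cdf + abc'd'e'  |cover|=11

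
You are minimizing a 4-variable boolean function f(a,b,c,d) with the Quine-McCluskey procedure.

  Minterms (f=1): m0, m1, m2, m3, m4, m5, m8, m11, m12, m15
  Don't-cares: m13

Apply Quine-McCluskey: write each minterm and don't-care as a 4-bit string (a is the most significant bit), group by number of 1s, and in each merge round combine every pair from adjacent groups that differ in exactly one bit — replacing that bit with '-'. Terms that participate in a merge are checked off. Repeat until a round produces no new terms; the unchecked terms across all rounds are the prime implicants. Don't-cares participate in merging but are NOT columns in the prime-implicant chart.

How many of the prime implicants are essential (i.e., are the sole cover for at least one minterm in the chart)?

2

Round 0: 0000✓ 0001✓ 0010✓ 0011✓ 0100✓ 0101✓ 1000✓ 1011✓ 1100✓ 1101✓ 1111✓
Round 1: -000✓ -011 -100✓ -101✓ 0-00✓ 0-01✓ 00-0✓ 00-1✓ 000-✓ 001-✓ 010-✓ 1-00✓ 1-11 11-1 110-✓
Round 2: --00 -10- 0-0- 00--
PIs = {--00, -011, -10-, 0-0-, 00--, 1-11, 11-1}
Coverage chart:
  m0: --00,0-0-,00--
  m1: 0-0-,00--
  m2: 00-- ←essential
  m3: -011,00--
  m4: --00,-10-,0-0-
  m5: -10-,0-0-
  m8: --00 ←essential
  m11: -011,1-11
  m12: --00,-10-
  m15: 1-11,11-1
Essential: --00, 00--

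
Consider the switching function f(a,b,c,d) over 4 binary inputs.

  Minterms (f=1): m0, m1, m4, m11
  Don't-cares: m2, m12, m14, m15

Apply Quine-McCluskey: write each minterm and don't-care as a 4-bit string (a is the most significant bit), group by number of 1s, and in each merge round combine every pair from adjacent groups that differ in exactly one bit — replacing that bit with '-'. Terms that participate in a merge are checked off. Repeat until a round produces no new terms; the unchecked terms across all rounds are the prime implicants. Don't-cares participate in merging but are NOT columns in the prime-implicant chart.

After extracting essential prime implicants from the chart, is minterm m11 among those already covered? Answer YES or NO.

size-2^0 implicants → 0000(✓)  0001(✓)  0010(✓)  0100(✓)  1011(✓)  1100(✓)  1110(✓)  1111(✓)
size-2^1 implicants → -100  0-00  00-0  000-  1-11  11-0  111-
Unchecked terms (primes): -100, 0-00, 00-0, 000-, 1-11, 11-0, 111-
Minterm coverage:
  m0 ⊆ 0-00,00-0,000-
  m1 ⊆ 000- [E]
  m4 ⊆ -100,0-00
  m11 ⊆ 1-11 [E]
E = {000-, 1-11}

YES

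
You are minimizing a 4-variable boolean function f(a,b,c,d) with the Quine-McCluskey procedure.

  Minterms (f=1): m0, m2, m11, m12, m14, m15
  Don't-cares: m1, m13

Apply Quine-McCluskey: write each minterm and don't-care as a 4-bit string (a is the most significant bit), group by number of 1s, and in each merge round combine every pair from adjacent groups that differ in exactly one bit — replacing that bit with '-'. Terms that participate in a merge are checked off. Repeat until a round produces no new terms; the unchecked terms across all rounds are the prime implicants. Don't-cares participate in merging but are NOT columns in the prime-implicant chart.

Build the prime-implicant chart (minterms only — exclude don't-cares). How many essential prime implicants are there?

3

[col 0] 0000*, 0001*, 0010*, 1011*, 1100*, 1101*, 1110*, 1111*
[col 1] 00-0, 000-, 1-11, 11-0*, 11-1*, 110-*, 111-*
[col 2] 11--
Prime implicants: 00-0, 000-, 1-11, 11--
PI chart (minterm → PIs covering it):
  0 | 00-0,000-
  2 | 00-0  (sole → essential)
  11 | 1-11  (sole → essential)
  12 | 11--  (sole → essential)
  14 | 11--  (sole → essential)
  15 | 1-11,11--
Essential prime implicants: 00-0, 1-11, 11--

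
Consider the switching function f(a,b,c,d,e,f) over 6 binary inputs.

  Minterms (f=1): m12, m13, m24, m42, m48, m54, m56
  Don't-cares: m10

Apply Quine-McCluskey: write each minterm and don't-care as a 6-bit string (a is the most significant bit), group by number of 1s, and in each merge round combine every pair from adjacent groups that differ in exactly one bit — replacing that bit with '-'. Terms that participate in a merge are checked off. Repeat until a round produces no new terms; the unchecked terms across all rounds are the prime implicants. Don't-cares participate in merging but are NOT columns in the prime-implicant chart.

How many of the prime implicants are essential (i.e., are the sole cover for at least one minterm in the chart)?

[col 0] 001010*, 001100*, 001101*, 011000*, 101010*, 110000*, 110110, 111000*
[col 1] -01010, -11000, 00110-, 11-000
Prime implicants: -01010, -11000, 00110-, 11-000, 110110
PI chart (minterm → PIs covering it):
  12 | 00110-  (sole → essential)
  13 | 00110-  (sole → essential)
  24 | -11000  (sole → essential)
  42 | -01010  (sole → essential)
  48 | 11-000  (sole → essential)
  54 | 110110  (sole → essential)
  56 | -11000,11-000
Essential prime implicants: -01010, -11000, 00110-, 11-000, 110110

5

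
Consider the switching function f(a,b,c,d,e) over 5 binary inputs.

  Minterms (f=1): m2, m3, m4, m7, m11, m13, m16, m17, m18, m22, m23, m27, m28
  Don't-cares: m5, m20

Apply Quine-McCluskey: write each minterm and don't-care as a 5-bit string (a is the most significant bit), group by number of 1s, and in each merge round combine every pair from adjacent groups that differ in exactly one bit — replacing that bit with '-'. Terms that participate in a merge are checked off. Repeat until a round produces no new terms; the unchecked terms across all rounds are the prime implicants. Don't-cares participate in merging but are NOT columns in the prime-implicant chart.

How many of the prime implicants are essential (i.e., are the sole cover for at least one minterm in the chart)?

size-2^0 implicants → 00010(✓)  00011(✓)  00100(✓)  00101(✓)  00111(✓)  01011(✓)  01101(✓)  10000(✓)  10001(✓)  10010(✓)  10100(✓)  10110(✓)  10111(✓)  11011(✓)  11100(✓)
size-2^1 implicants → -0010  -0100  -0111  -1011  0-011  0-101  00-11  0001-  001-1  0010-  1-100  10-00(✓)  10-10(✓)  100-0(✓)  1000-  101-0(✓)  1011-
size-2^2 implicants → 10--0
Unchecked terms (primes): -0010, -0100, -0111, -1011, 0-011, 0-101, 00-11, 0001-, 001-1, 0010-, 1-100, 10--0, 1000-, 1011-
Minterm coverage:
  m2 ⊆ -0010,0001-
  m3 ⊆ 0-011,00-11,0001-
  m4 ⊆ -0100,0010-
  m7 ⊆ -0111,00-11,001-1
  m11 ⊆ -1011,0-011
  m13 ⊆ 0-101 [E]
  m16 ⊆ 10--0,1000-
  m17 ⊆ 1000- [E]
  m18 ⊆ -0010,10--0
  m22 ⊆ 10--0,1011-
  m23 ⊆ -0111,1011-
  m27 ⊆ -1011 [E]
  m28 ⊆ 1-100 [E]
E = {-1011, 0-101, 1-100, 1000-}

4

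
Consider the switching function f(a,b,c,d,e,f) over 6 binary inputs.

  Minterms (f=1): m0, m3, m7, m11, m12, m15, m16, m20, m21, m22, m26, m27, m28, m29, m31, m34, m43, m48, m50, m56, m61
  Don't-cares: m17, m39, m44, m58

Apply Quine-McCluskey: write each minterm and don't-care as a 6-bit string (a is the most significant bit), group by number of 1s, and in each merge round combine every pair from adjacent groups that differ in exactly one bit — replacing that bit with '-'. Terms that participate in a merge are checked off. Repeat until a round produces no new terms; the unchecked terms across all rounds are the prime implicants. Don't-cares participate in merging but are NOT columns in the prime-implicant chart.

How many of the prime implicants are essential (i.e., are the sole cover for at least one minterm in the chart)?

7

[col 0] 000000*, 000011*, 000111*, 001011*, 001100*, 001111*, 010000*, 010001*, 010100*, 010101*, 010110*, 011010*, 011011*, 011100*, 011101*, 011111*, 100010*, 100111*, 101011*, 101100*, 110000*, 110010*, 111000*, 111010*, 111101*
[col 1] -00111, -01011, -01100, -10000, -11010, -11101, 0-0000, 0-1011*, 0-1100, 0-1111*, 00-011*, 00-111*, 000-11*, 001-11*, 01-100*, 01-101*, 010-00*, 010-01*, 01000-*, 0101-0, 01010-*, 011-11*, 01101-, 0111-1, 01110-*, 1-0010, 11-000*, 11-010*, 1100-0*, 1110-0*
[col 2] 0-1-11, 00--11, 01-10-, 010-0-, 11-0-0
Prime implicants: -00111, -01011, -01100, -10000, -11010, -11101, 0-0000, 0-1-11, 0-1100, 00--11, 01-10-, 010-0-, 0101-0, 01101-, 0111-1, 1-0010, 11-0-0
PI chart (minterm → PIs covering it):
  0 | 0-0000  (sole → essential)
  3 | 00--11  (sole → essential)
  7 | -00111,00--11
  11 | -01011,0-1-11,00--11
  12 | -01100,0-1100
  15 | 0-1-11,00--11
  16 | -10000,0-0000,010-0-
  20 | 01-10-,010-0-,0101-0
  21 | 01-10-,010-0-
  22 | 0101-0  (sole → essential)
  26 | -11010,01101-
  27 | 0-1-11,01101-
  28 | 0-1100,01-10-
  29 | -11101,01-10-,0111-1
  31 | 0-1-11,0111-1
  34 | 1-0010  (sole → essential)
  43 | -01011  (sole → essential)
  48 | -10000,11-0-0
  50 | 1-0010,11-0-0
  56 | 11-0-0  (sole → essential)
  61 | -11101  (sole → essential)
Essential prime implicants: -01011, -11101, 0-0000, 00--11, 0101-0, 1-0010, 11-0-0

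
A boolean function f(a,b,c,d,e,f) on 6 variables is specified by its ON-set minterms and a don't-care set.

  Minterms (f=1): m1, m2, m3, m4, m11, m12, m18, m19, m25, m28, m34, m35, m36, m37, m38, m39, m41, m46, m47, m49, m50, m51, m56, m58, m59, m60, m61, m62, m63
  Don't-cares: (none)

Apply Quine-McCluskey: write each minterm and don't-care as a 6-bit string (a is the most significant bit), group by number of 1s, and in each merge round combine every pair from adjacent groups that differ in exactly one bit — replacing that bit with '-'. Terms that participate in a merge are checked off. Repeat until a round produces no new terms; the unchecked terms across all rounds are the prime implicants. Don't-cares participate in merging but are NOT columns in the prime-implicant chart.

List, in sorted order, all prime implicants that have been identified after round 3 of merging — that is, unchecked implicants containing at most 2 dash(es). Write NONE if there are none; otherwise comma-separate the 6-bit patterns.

Round 0: 000001✓ 000010✓ 000011✓ 000100✓ 001011✓ 001100✓ 010010✓ 010011✓ 011001 011100✓ 100010✓ 100011✓ 100100✓ 100101✓ 100110✓ 100111✓ 101001 101110✓ 101111✓ 110001✓ 110010✓ 110011✓ 111000✓ 111010✓ 111011✓ 111100✓ 111101✓ 111110✓ 111111✓
Round 1: -00010✓ -00011✓ -00100 -10010✓ -10011✓ -11100 0-0010✓ 0-0011✓ 0-1100 00-011 00-100 0000-1 00001-✓ 01001-✓ 1-0010✓ 1-0011✓ 1-1110✓ 1-1111✓ 10-110✓ 10-111✓ 100-10✓ 100-11✓ 10001-✓ 1001-0✓ 1001-1✓ 10010-✓ 10011-✓ 10111-✓ 11-010✓ 11-011✓ 1100-1 11001-✓ 111-00✓ 111-10✓ 111-11✓ 1110-0✓ 11101-✓ 1111-0✓ 1111-1✓ 11110-✓ 11111-✓
Round 2: --0010✓ --0011✓ -0001-✓ -1001-✓ 0-001-✓ 1-001-✓ 1-111- 10-11- 100-1- 1001-- 11-01- 111--0 111-1- 1111--
Round 3: --001-
PIs = {--001-, -00100, -11100, 0-1100, 00-011, 00-100, 0000-1, 011001, 1-111-, 10-11-, 100-1-, 1001--, 101001, 11-01-, 1100-1, 111--0, 111-1-, 1111--}

-00100, -11100, 0-1100, 00-011, 00-100, 0000-1, 011001, 1-111-, 10-11-, 100-1-, 1001--, 101001, 11-01-, 1100-1, 111--0, 111-1-, 1111--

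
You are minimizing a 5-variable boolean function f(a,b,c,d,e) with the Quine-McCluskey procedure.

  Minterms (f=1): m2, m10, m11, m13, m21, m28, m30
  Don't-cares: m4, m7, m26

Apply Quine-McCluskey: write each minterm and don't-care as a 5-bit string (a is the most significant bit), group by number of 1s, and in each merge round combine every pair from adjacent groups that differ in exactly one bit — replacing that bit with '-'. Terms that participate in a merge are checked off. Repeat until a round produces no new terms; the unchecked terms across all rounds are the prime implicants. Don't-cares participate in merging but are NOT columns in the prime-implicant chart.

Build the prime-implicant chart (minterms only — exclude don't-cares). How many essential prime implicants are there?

5

size-2^0 implicants → 00010(✓)  00100  00111  01010(✓)  01011(✓)  01101  10101  11010(✓)  11100(✓)  11110(✓)
size-2^1 implicants → -1010  0-010  0101-  11-10  111-0
Unchecked terms (primes): -1010, 0-010, 00100, 00111, 0101-, 01101, 10101, 11-10, 111-0
Minterm coverage:
  m2 ⊆ 0-010 [E]
  m10 ⊆ -1010,0-010,0101-
  m11 ⊆ 0101- [E]
  m13 ⊆ 01101 [E]
  m21 ⊆ 10101 [E]
  m28 ⊆ 111-0 [E]
  m30 ⊆ 11-10,111-0
E = {0-010, 0101-, 01101, 10101, 111-0}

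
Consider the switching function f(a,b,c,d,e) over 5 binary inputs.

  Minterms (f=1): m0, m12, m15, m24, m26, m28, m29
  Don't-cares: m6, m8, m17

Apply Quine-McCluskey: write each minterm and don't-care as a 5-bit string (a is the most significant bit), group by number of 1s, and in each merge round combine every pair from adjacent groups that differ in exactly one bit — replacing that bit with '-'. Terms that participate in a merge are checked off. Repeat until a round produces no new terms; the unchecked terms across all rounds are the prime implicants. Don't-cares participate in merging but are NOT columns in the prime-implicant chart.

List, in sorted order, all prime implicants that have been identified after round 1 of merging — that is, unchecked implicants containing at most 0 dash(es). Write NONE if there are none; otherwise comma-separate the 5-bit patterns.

size-2^0 implicants → 00000(✓)  00110  01000(✓)  01100(✓)  01111  10001  11000(✓)  11010(✓)  11100(✓)  11101(✓)
size-2^1 implicants → -1000(✓)  -1100(✓)  0-000  01-00(✓)  11-00(✓)  110-0  1110-
size-2^2 implicants → -1-00
Unchecked terms (primes): -1-00, 0-000, 00110, 01111, 10001, 110-0, 1110-

00110, 01111, 10001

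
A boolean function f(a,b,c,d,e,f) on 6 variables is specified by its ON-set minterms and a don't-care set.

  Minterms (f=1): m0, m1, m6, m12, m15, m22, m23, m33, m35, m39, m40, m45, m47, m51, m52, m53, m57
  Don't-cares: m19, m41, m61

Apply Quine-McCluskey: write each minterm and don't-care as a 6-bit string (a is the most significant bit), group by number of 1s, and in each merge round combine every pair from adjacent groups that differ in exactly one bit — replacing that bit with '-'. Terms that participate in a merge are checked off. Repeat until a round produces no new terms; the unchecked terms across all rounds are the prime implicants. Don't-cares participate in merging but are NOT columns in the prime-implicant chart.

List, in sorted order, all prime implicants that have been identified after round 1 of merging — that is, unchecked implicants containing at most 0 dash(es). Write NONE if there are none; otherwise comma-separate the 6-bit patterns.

001100

[col 0] 000000*, 000001*, 000110*, 001100, 001111*, 010011*, 010110*, 010111*, 100001*, 100011*, 100111*, 101000*, 101001*, 101101*, 101111*, 110011*, 110100*, 110101*, 111001*, 111101*
[col 1] -00001, -01111, -10011, 0-0110, 00000-, 010-11, 01011-, 1-0011, 1-1001*, 1-1101*, 10-001, 10-111, 100-11, 1000-1, 101-01*, 10100-, 1011-1, 11-101, 11010-, 111-01*
[col 2] 1-1-01
Prime implicants: -00001, -01111, -10011, 0-0110, 00000-, 001100, 010-11, 01011-, 1-0011, 1-1-01, 10-001, 10-111, 100-11, 1000-1, 10100-, 1011-1, 11-101, 11010-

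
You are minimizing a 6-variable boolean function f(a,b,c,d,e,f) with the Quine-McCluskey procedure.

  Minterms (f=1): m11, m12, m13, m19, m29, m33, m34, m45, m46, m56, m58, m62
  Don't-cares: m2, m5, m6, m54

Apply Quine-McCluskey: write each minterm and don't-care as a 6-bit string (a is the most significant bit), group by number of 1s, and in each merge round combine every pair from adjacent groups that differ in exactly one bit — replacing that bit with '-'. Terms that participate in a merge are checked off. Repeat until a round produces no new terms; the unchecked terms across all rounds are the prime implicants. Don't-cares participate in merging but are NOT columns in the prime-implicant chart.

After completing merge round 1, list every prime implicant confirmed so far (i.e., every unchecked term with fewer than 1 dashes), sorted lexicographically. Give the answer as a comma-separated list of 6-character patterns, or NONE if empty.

001011, 010011, 100001

[col 0] 000010*, 000101*, 000110*, 001011, 001100*, 001101*, 010011, 011101*, 100001, 100010*, 101101*, 101110*, 110110*, 111000*, 111010*, 111110*
[col 1] -00010, -01101, 0-1101, 00-101, 000-10, 00110-, 1-1110, 11-110, 111-10, 1110-0
Prime implicants: -00010, -01101, 0-1101, 00-101, 000-10, 001011, 00110-, 010011, 1-1110, 100001, 11-110, 111-10, 1110-0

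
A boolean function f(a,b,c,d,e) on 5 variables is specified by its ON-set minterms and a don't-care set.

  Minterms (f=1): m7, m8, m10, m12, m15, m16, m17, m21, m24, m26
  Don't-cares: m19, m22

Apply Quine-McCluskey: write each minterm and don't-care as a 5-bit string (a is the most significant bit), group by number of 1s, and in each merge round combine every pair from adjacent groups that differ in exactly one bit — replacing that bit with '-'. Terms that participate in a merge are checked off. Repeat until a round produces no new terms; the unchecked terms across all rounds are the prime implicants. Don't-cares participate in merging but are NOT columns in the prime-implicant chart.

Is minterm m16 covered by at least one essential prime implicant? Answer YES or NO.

NO

[col 0] 00111*, 01000*, 01010*, 01100*, 01111*, 10000*, 10001*, 10011*, 10101*, 10110, 11000*, 11010*
[col 1] -1000*, -1010*, 0-111, 01-00, 010-0*, 1-000, 10-01, 100-1, 1000-, 110-0*
[col 2] -10-0
Prime implicants: -10-0, 0-111, 01-00, 1-000, 10-01, 100-1, 1000-, 10110
PI chart (minterm → PIs covering it):
  7 | 0-111  (sole → essential)
  8 | -10-0,01-00
  10 | -10-0  (sole → essential)
  12 | 01-00  (sole → essential)
  15 | 0-111  (sole → essential)
  16 | 1-000,1000-
  17 | 10-01,100-1,1000-
  21 | 10-01  (sole → essential)
  24 | -10-0,1-000
  26 | -10-0  (sole → essential)
Essential prime implicants: -10-0, 0-111, 01-00, 10-01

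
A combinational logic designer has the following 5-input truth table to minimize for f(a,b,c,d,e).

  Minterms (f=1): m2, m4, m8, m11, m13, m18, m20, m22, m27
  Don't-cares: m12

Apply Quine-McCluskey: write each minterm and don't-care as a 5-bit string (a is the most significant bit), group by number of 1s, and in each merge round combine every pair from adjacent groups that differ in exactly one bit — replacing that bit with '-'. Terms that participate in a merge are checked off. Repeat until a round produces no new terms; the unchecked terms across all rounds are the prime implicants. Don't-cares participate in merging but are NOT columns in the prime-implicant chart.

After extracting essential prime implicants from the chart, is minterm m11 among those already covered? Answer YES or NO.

Round 0: 00010✓ 00100✓ 01000✓ 01011✓ 01100✓ 01101✓ 10010✓ 10100✓ 10110✓ 11011✓
Round 1: -0010 -0100 -1011 0-100 01-00 0110- 10-10 101-0
PIs = {-0010, -0100, -1011, 0-100, 01-00, 0110-, 10-10, 101-0}
Coverage chart:
  m2: -0010 ←essential
  m4: -0100,0-100
  m8: 01-00 ←essential
  m11: -1011 ←essential
  m13: 0110- ←essential
  m18: -0010,10-10
  m20: -0100,101-0
  m22: 10-10,101-0
  m27: -1011 ←essential
Essential: -0010, -1011, 01-00, 0110-

YES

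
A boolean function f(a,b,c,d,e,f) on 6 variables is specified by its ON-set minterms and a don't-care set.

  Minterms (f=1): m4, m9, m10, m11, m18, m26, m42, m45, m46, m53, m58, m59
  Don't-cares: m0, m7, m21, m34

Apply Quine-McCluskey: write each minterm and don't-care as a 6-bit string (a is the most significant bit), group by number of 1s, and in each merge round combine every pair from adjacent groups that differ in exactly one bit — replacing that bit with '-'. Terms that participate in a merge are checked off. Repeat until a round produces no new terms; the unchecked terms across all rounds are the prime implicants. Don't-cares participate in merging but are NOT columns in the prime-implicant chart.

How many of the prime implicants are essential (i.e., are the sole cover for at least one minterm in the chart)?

size-2^0 implicants → 000000(✓)  000100(✓)  000111  001001(✓)  001010(✓)  001011(✓)  010010(✓)  010101(✓)  011010(✓)  100010(✓)  101010(✓)  101101  101110(✓)  110101(✓)  111010(✓)  111011(✓)
size-2^1 implicants → -01010(✓)  -10101  -11010(✓)  0-1010(✓)  000-00  0010-1  00101-  01-010  1-1010(✓)  10-010  101-10  11101-
size-2^2 implicants → --1010
Unchecked terms (primes): --1010, -10101, 000-00, 000111, 0010-1, 00101-, 01-010, 10-010, 101-10, 101101, 11101-
Minterm coverage:
  m4 ⊆ 000-00 [E]
  m9 ⊆ 0010-1 [E]
  m10 ⊆ --1010,00101-
  m11 ⊆ 0010-1,00101-
  m18 ⊆ 01-010 [E]
  m26 ⊆ --1010,01-010
  m42 ⊆ --1010,10-010,101-10
  m45 ⊆ 101101 [E]
  m46 ⊆ 101-10 [E]
  m53 ⊆ -10101 [E]
  m58 ⊆ --1010,11101-
  m59 ⊆ 11101- [E]
E = {-10101, 000-00, 0010-1, 01-010, 101-10, 101101, 11101-}

7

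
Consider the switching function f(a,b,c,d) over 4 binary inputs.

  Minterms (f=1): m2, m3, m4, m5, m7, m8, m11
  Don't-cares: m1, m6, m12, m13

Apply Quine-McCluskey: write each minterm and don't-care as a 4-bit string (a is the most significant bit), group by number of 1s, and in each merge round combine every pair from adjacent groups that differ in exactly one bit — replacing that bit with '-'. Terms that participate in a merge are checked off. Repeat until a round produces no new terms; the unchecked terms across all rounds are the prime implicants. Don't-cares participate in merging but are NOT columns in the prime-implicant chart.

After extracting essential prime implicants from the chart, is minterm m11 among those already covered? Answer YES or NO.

YES

Round 0: 0001✓ 0010✓ 0011✓ 0100✓ 0101✓ 0110✓ 0111✓ 1000✓ 1011✓ 1100✓ 1101✓
Round 1: -011 -100✓ -101✓ 0-01✓ 0-10✓ 0-11✓ 00-1✓ 001-✓ 01-0✓ 01-1✓ 010-✓ 011-✓ 1-00 110-✓
Round 2: -10- 0--1 0-1- 01--
PIs = {-011, -10-, 0--1, 0-1-, 01--, 1-00}
Coverage chart:
  m2: 0-1- ←essential
  m3: -011,0--1,0-1-
  m4: -10-,01--
  m5: -10-,0--1,01--
  m7: 0--1,0-1-,01--
  m8: 1-00 ←essential
  m11: -011 ←essential
Essential: -011, 0-1-, 1-00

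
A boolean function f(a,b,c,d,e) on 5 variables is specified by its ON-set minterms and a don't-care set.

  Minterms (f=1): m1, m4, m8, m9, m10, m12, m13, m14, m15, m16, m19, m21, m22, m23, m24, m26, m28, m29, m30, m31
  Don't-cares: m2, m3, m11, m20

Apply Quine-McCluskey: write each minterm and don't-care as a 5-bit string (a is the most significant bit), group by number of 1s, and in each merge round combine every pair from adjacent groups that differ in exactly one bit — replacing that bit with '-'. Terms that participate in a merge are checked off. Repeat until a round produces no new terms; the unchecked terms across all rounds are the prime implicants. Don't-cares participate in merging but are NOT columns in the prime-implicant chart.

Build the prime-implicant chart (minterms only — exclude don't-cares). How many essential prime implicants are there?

size-2^0 implicants → 00001(✓)  00010(✓)  00011(✓)  00100(✓)  01000(✓)  01001(✓)  01010(✓)  01011(✓)  01100(✓)  01101(✓)  01110(✓)  01111(✓)  10000(✓)  10011(✓)  10100(✓)  10101(✓)  10110(✓)  10111(✓)  11000(✓)  11010(✓)  11100(✓)  11101(✓)  11110(✓)  11111(✓)
size-2^1 implicants → -0011  -0100(✓)  -1000(✓)  -1010(✓)  -1100(✓)  -1101(✓)  -1110(✓)  -1111(✓)  0-001(✓)  0-010(✓)  0-011(✓)  0-100(✓)  000-1(✓)  0001-(✓)  01-00(✓)  01-01(✓)  01-10(✓)  01-11(✓)  010-0(✓)  010-1(✓)  0100-(✓)  0101-(✓)  011-0(✓)  011-1(✓)  0110-(✓)  0111-(✓)  1-000(✓)  1-100(✓)  1-101(✓)  1-110(✓)  1-111(✓)  10-00(✓)  10-11  101-0(✓)  101-1(✓)  1010-(✓)  1011-(✓)  11-00(✓)  11-10(✓)  110-0(✓)  111-0(✓)  111-1(✓)  1110-(✓)  1111-(✓)
size-2^2 implicants → --100  -1-00(✓)  -1-10(✓)  -10-0(✓)  -11-0(✓)  -11-1(✓)  -110-(✓)  -111-(✓)  0-0-1  0-01-  01--0(✓)  01--1(✓)  01-0-(✓)  01-1-(✓)  010--(✓)  011--(✓)  1--00  1-1-0(✓)  1-1-1(✓)  1-10-(✓)  1-11-(✓)  101--(✓)  11--0(✓)  111--(✓)
size-2^3 implicants → -1--0  -11--  01---  1-1--
Unchecked terms (primes): --100, -0011, -1--0, -11--, 0-0-1, 0-01-, 01---, 1--00, 1-1--, 10-11
Minterm coverage:
  m1 ⊆ 0-0-1 [E]
  m4 ⊆ --100 [E]
  m8 ⊆ -1--0,01---
  m9 ⊆ 0-0-1,01---
  m10 ⊆ -1--0,0-01-,01---
  m12 ⊆ --100,-1--0,-11--,01---
  m13 ⊆ -11--,01---
  m14 ⊆ -1--0,-11--,01---
  m15 ⊆ -11--,01---
  m16 ⊆ 1--00 [E]
  m19 ⊆ -0011,10-11
  m21 ⊆ 1-1-- [E]
  m22 ⊆ 1-1-- [E]
  m23 ⊆ 1-1--,10-11
  m24 ⊆ -1--0,1--00
  m26 ⊆ -1--0 [E]
  m28 ⊆ --100,-1--0,-11--,1--00,1-1--
  m29 ⊆ -11--,1-1--
  m30 ⊆ -1--0,-11--,1-1--
  m31 ⊆ -11--,1-1--
E = {--100, -1--0, 0-0-1, 1--00, 1-1--}

5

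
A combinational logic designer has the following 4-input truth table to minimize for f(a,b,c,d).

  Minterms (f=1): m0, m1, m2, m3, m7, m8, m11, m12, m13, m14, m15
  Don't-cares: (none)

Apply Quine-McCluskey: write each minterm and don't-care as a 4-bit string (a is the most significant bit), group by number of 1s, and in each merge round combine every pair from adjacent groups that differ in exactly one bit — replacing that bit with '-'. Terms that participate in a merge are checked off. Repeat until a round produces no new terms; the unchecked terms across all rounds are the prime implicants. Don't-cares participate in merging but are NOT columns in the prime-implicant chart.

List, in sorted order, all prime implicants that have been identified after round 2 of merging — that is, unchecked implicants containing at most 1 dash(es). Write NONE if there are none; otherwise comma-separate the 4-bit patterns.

size-2^0 implicants → 0000(✓)  0001(✓)  0010(✓)  0011(✓)  0111(✓)  1000(✓)  1011(✓)  1100(✓)  1101(✓)  1110(✓)  1111(✓)
size-2^1 implicants → -000  -011(✓)  -111(✓)  0-11(✓)  00-0(✓)  00-1(✓)  000-(✓)  001-(✓)  1-00  1-11(✓)  11-0(✓)  11-1(✓)  110-(✓)  111-(✓)
size-2^2 implicants → --11  00--  11--
Unchecked terms (primes): --11, -000, 00--, 1-00, 11--

-000, 1-00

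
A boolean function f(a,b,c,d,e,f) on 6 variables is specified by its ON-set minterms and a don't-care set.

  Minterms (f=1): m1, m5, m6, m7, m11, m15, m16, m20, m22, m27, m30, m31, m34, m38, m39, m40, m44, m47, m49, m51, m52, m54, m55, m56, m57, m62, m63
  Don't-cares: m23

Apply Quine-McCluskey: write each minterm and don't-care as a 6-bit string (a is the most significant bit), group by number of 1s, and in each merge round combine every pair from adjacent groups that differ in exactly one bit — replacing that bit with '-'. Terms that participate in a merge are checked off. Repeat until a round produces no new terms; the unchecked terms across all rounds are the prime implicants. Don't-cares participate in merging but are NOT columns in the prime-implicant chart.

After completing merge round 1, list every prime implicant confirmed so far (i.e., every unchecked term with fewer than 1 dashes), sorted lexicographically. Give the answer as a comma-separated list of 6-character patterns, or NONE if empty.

[col 0] 000001*, 000101*, 000110*, 000111*, 001011*, 001111*, 010000*, 010100*, 010110*, 010111*, 011011*, 011110*, 011111*, 100010*, 100110*, 100111*, 101000*, 101100*, 101111*, 110001*, 110011*, 110100*, 110110*, 110111*, 111000*, 111001*, 111110*, 111111*
[col 1] -00110*, -00111*, -01111*, -10100*, -10110*, -10111*, -11110*, -11111*, 0-0110*, 0-0111*, 0-1011*, 0-1111*, 00-111*, 000-01, 0001-1, 00011-*, 001-11*, 01-110*, 01-111*, 010-00, 0101-0*, 01011-*, 011-11*, 01111-*, 1-0110*, 1-0111*, 1-1000, 1-1111*, 10-111*, 100-10, 10011-*, 101-00, 11-001, 11-110*, 11-111*, 110-11, 1100-1, 1101-0*, 11011-*, 11100-, 11111-*
[col 2] --0110*, --0111*, --1111*, -0-111*, -0011-*, -1-110*, -1-111*, -101-0, -1011-*, -1111-*, 0--111*, 0-011-*, 0-1-11, 01-11-*, 1--111*, 1-011-*, 11-11-*
[col 3] ---111, --011-, -1-11-
Prime implicants: ---111, --011-, -1-11-, -101-0, 0-1-11, 000-01, 0001-1, 010-00, 1-1000, 100-10, 101-00, 11-001, 110-11, 1100-1, 11100-

NONE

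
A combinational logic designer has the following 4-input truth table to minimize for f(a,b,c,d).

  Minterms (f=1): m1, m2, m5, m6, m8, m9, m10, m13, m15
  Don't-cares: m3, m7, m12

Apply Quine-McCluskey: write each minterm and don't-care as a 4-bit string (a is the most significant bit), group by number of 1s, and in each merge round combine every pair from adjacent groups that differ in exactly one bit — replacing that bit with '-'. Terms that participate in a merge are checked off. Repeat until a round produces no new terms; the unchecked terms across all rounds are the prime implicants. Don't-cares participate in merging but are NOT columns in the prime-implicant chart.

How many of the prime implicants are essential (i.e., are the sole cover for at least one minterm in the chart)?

2

[col 0] 0001*, 0010*, 0011*, 0101*, 0110*, 0111*, 1000*, 1001*, 1010*, 1100*, 1101*, 1111*
[col 1] -001*, -010, -101*, -111*, 0-01*, 0-10*, 0-11*, 00-1*, 001-*, 01-1*, 011-*, 1-00*, 1-01*, 10-0, 100-*, 11-1*, 110-*
[col 2] --01, -1-1, 0--1, 0-1-, 1-0-
Prime implicants: --01, -010, -1-1, 0--1, 0-1-, 1-0-, 10-0
PI chart (minterm → PIs covering it):
  1 | --01,0--1
  2 | -010,0-1-
  5 | --01,-1-1,0--1
  6 | 0-1-  (sole → essential)
  8 | 1-0-,10-0
  9 | --01,1-0-
  10 | -010,10-0
  13 | --01,-1-1,1-0-
  15 | -1-1  (sole → essential)
Essential prime implicants: -1-1, 0-1-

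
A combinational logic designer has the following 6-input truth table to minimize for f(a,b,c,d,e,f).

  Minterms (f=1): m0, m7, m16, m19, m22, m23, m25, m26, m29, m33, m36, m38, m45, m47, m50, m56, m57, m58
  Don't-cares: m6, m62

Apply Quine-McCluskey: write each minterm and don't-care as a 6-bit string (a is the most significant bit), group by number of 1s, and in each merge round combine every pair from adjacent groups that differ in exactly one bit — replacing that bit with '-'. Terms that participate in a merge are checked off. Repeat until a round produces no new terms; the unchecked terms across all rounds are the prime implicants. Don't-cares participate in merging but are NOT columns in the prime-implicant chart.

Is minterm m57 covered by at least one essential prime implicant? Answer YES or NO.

NO

Round 0: 000000✓ 000110✓ 000111✓ 010000✓ 010011✓ 010110✓ 010111✓ 011001✓ 011010✓ 011101✓ 100001 100100✓ 100110✓ 101101✓ 101111✓ 110010✓ 111000✓ 111001✓ 111010✓ 111110✓
Round 1: -00110 -11001 -11010 0-0000 0-0110✓ 0-0111✓ 00011-✓ 010-11 01011-✓ 011-01 1001-0 1011-1 11-010 111-10 1110-0 11100-
Round 2: 0-011-
PIs = {-00110, -11001, -11010, 0-0000, 0-011-, 010-11, 011-01, 100001, 1001-0, 1011-1, 11-010, 111-10, 1110-0, 11100-}
Coverage chart:
  m0: 0-0000 ←essential
  m7: 0-011- ←essential
  m16: 0-0000 ←essential
  m19: 010-11 ←essential
  m22: 0-011- ←essential
  m23: 0-011-,010-11
  m25: -11001,011-01
  m26: -11010 ←essential
  m29: 011-01 ←essential
  m33: 100001 ←essential
  m36: 1001-0 ←essential
  m38: -00110,1001-0
  m45: 1011-1 ←essential
  m47: 1011-1 ←essential
  m50: 11-010 ←essential
  m56: 1110-0,11100-
  m57: -11001,11100-
  m58: -11010,11-010,111-10,1110-0
Essential: -11010, 0-0000, 0-011-, 010-11, 011-01, 100001, 1001-0, 1011-1, 11-010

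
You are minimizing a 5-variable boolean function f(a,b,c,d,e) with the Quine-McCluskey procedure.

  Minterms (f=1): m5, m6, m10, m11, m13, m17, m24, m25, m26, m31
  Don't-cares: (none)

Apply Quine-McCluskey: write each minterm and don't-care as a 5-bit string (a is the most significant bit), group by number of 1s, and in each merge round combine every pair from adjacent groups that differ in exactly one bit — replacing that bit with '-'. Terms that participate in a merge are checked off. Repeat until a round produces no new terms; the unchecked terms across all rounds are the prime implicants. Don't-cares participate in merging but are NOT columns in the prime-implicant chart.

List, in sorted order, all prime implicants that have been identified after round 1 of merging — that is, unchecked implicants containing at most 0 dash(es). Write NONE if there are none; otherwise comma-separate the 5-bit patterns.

00110, 11111

Round 0: 00101✓ 00110 01010✓ 01011✓ 01101✓ 10001✓ 11000✓ 11001✓ 11010✓ 11111
Round 1: -1010 0-101 0101- 1-001 110-0 1100-
PIs = {-1010, 0-101, 00110, 0101-, 1-001, 110-0, 1100-, 11111}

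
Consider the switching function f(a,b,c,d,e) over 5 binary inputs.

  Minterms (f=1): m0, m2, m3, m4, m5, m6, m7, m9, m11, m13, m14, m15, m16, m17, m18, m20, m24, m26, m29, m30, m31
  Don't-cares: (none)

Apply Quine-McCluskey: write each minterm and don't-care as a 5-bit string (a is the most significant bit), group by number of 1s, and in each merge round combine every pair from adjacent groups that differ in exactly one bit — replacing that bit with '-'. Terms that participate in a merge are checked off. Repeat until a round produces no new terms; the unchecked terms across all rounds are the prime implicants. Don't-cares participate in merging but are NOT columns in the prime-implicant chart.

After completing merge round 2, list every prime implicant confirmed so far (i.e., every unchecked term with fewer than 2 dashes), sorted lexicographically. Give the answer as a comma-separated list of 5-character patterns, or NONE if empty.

1000-, 11-10

Round 0: 00000✓ 00010✓ 00011✓ 00100✓ 00101✓ 00110✓ 00111✓ 01001✓ 01011✓ 01101✓ 01110✓ 01111✓ 10000✓ 10001✓ 10010✓ 10100✓ 11000✓ 11010✓ 11101✓ 11110✓ 11111✓
Round 1: -0000✓ -0010✓ -0100✓ -1101✓ -1110✓ -1111✓ 0-011✓ 0-101✓ 0-110✓ 0-111✓ 00-00✓ 00-10✓ 00-11✓ 000-0✓ 0001-✓ 001-0✓ 001-1✓ 0010-✓ 0011-✓ 01-01✓ 01-11✓ 010-1✓ 011-1✓ 0111-✓ 1-000✓ 1-010✓ 10-00✓ 100-0✓ 1000- 11-10 110-0✓ 111-1✓ 1111-✓
Round 2: -0-00 -00-0 -11-1 -111- 0--11 0-1-1 0-11- 00--0 00-1- 001-- 01--1 1-0-0
PIs = {-0-00, -00-0, -11-1, -111-, 0--11, 0-1-1, 0-11-, 00--0, 00-1-, 001--, 01--1, 1-0-0, 1000-, 11-10}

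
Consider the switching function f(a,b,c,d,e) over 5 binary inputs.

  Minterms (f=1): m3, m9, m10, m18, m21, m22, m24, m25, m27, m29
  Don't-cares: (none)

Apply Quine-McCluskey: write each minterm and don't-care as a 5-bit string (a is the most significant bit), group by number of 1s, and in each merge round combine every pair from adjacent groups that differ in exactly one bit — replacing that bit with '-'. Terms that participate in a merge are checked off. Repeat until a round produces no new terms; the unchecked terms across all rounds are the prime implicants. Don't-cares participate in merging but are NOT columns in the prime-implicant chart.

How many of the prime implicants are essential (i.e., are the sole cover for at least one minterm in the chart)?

[col 0] 00011, 01001*, 01010, 10010*, 10101*, 10110*, 11000*, 11001*, 11011*, 11101*
[col 1] -1001, 1-101, 10-10, 11-01, 110-1, 1100-
Prime implicants: -1001, 00011, 01010, 1-101, 10-10, 11-01, 110-1, 1100-
PI chart (minterm → PIs covering it):
  3 | 00011  (sole → essential)
  9 | -1001  (sole → essential)
  10 | 01010  (sole → essential)
  18 | 10-10  (sole → essential)
  21 | 1-101  (sole → essential)
  22 | 10-10  (sole → essential)
  24 | 1100-  (sole → essential)
  25 | -1001,11-01,110-1,1100-
  27 | 110-1  (sole → essential)
  29 | 1-101,11-01
Essential prime implicants: -1001, 00011, 01010, 1-101, 10-10, 110-1, 1100-

7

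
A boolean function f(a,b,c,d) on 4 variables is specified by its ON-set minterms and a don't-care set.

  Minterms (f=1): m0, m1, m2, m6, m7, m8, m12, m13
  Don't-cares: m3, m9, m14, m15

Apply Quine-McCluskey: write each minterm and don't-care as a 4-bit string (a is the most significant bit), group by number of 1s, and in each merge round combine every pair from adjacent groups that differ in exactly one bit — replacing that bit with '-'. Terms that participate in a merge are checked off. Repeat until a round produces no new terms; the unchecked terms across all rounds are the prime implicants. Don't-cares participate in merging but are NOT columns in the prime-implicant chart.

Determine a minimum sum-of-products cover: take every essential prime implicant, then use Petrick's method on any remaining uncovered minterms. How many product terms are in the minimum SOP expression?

3

[col 0] 0000*, 0001*, 0010*, 0011*, 0110*, 0111*, 1000*, 1001*, 1100*, 1101*, 1110*, 1111*
[col 1] -000*, -001*, -110*, -111*, 0-10*, 0-11*, 00-0*, 00-1*, 000-*, 001-*, 011-*, 1-00*, 1-01*, 100-*, 11-0*, 11-1*, 110-*, 111-*
[col 2] -00-, -11-, 0-1-, 00--, 1-0-, 11--
Prime implicants: -00-, -11-, 0-1-, 00--, 1-0-, 11--
PI chart (minterm → PIs covering it):
  0 | -00-,00--
  1 | -00-,00--
  2 | 0-1-,00--
  6 | -11-,0-1-
  7 | -11-,0-1-
  8 | -00-,1-0-
  12 | 1-0-,11--
  13 | 1-0-,11--
(no essential prime implicants)
Petrick residual → -00-, 0-1-, 1-0-
Minimum SOP uses 3 PIs: b'c' + a'c + ac'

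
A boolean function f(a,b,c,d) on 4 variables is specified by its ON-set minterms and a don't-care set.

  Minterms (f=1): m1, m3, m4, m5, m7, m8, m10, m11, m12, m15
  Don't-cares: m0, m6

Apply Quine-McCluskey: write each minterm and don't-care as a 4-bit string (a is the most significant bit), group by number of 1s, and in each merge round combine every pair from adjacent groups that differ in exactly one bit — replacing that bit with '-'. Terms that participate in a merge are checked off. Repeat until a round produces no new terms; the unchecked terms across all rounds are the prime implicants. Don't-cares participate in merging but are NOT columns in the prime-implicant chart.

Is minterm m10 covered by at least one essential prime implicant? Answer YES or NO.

NO

Round 0: 0000✓ 0001✓ 0011✓ 0100✓ 0101✓ 0110✓ 0111✓ 1000✓ 1010✓ 1011✓ 1100✓ 1111✓
Round 1: -000✓ -011✓ -100✓ -111✓ 0-00✓ 0-01✓ 0-11✓ 00-1✓ 000-✓ 01-0✓ 01-1✓ 010-✓ 011-✓ 1-00✓ 1-11✓ 10-0 101-
Round 2: --00 --11 0--1 0-0- 01--
PIs = {--00, --11, 0--1, 0-0-, 01--, 10-0, 101-}
Coverage chart:
  m1: 0--1,0-0-
  m3: --11,0--1
  m4: --00,0-0-,01--
  m5: 0--1,0-0-,01--
  m7: --11,0--1,01--
  m8: --00,10-0
  m10: 10-0,101-
  m11: --11,101-
  m12: --00 ←essential
  m15: --11 ←essential
Essential: --00, --11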